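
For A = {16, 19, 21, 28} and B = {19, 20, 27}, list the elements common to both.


A ∩ B = elements in both A and B
A = {16, 19, 21, 28}
B = {19, 20, 27}
A ∩ B = {19}

A ∩ B = {19}


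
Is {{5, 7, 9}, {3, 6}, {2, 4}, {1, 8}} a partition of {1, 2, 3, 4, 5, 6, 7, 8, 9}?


A partition requires: (1) non-empty parts, (2) pairwise disjoint, (3) union = U
Parts: {5, 7, 9}, {3, 6}, {2, 4}, {1, 8}
Union of parts: {1, 2, 3, 4, 5, 6, 7, 8, 9}
U = {1, 2, 3, 4, 5, 6, 7, 8, 9}
All non-empty? True
Pairwise disjoint? True
Covers U? True

Yes, valid partition


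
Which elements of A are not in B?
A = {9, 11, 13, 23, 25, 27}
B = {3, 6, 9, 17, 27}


A \ B = elements in A but not in B
A = {9, 11, 13, 23, 25, 27}
B = {3, 6, 9, 17, 27}
Remove from A any elements in B
A \ B = {11, 13, 23, 25}

A \ B = {11, 13, 23, 25}


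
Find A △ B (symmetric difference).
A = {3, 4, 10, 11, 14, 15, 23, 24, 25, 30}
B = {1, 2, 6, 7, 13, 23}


A △ B = (A \ B) ∪ (B \ A) = elements in exactly one of A or B
A \ B = {3, 4, 10, 11, 14, 15, 24, 25, 30}
B \ A = {1, 2, 6, 7, 13}
A △ B = {1, 2, 3, 4, 6, 7, 10, 11, 13, 14, 15, 24, 25, 30}

A △ B = {1, 2, 3, 4, 6, 7, 10, 11, 13, 14, 15, 24, 25, 30}


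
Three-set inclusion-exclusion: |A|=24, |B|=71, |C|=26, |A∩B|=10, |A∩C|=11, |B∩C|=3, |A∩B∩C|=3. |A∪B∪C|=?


|A∪B∪C| = |A|+|B|+|C| - |A∩B|-|A∩C|-|B∩C| + |A∩B∩C|
= 24+71+26 - 10-11-3 + 3
= 121 - 24 + 3
= 100

|A ∪ B ∪ C| = 100


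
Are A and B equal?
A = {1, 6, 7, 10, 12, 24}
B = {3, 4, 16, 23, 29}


Two sets are equal iff they have exactly the same elements.
A = {1, 6, 7, 10, 12, 24}
B = {3, 4, 16, 23, 29}
Differences: {1, 3, 4, 6, 7, 10, 12, 16, 23, 24, 29}
A ≠ B

No, A ≠ B


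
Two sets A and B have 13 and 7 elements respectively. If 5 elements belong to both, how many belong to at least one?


|A ∪ B| = |A| + |B| - |A ∩ B|
= 13 + 7 - 5
= 15

|A ∪ B| = 15


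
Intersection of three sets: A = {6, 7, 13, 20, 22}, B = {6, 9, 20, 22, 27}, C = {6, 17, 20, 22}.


A ∩ B = {6, 20, 22}
(A ∩ B) ∩ C = {6, 20, 22}

A ∩ B ∩ C = {6, 20, 22}


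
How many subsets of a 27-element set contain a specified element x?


Subsets of A containing x correspond to subsets of A \ {x}, which has 26 elements.
Count = 2^(n-1) = 2^26
= 67108864

Number of subsets containing x = 67108864


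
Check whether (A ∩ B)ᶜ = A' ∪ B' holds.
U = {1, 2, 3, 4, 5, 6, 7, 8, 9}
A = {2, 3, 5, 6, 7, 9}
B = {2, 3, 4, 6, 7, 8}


LHS: A ∩ B = {2, 3, 6, 7}
(A ∩ B)' = U \ (A ∩ B) = {1, 4, 5, 8, 9}
A' = {1, 4, 8}, B' = {1, 5, 9}
Claimed RHS: A' ∪ B' = {1, 4, 5, 8, 9}
Identity is VALID: LHS = RHS = {1, 4, 5, 8, 9} ✓

Identity is valid. (A ∩ B)' = A' ∪ B' = {1, 4, 5, 8, 9}


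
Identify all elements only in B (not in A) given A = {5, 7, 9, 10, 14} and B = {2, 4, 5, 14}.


A = {5, 7, 9, 10, 14}
B = {2, 4, 5, 14}
Region: only in B (not in A)
Elements: {2, 4}

Elements only in B (not in A): {2, 4}


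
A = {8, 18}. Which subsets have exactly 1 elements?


|A| = 2, so A has C(2,1) = 2 subsets of size 1.
Enumerate by choosing 1 elements from A at a time:
{8}, {18}

1-element subsets (2 total): {8}, {18}


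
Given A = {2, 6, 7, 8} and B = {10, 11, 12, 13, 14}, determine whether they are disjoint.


Disjoint means A ∩ B = ∅.
A ∩ B = ∅
A ∩ B = ∅, so A and B are disjoint.

Yes, A and B are disjoint


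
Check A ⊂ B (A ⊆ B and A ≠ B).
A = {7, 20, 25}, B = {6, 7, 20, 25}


A ⊂ B requires: A ⊆ B AND A ≠ B.
A ⊆ B? Yes
A = B? No
A ⊂ B: Yes (A is a proper subset of B)

Yes, A ⊂ B


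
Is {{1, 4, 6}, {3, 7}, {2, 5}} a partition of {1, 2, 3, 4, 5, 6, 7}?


A partition requires: (1) non-empty parts, (2) pairwise disjoint, (3) union = U
Parts: {1, 4, 6}, {3, 7}, {2, 5}
Union of parts: {1, 2, 3, 4, 5, 6, 7}
U = {1, 2, 3, 4, 5, 6, 7}
All non-empty? True
Pairwise disjoint? True
Covers U? True

Yes, valid partition


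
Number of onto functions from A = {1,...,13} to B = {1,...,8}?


n = |A| = 13, k = |B| = 8. Surjections via inclusion-exclusion:
S(n,k) = Σ(-1)^i × C(k,i) × (k-i)^n, i=0 to k
i=0: (-1)^0×C(8,0)×8^13 = 549755813888
i=1: (-1)^1×C(8,1)×7^13 = -775112083256
i=2: (-1)^2×C(8,2)×6^13 = 365699432448
i=3: (-1)^3×C(8,3)×5^13 = -68359375000
i=4: (-1)^4×C(8,4)×4^13 = 4697620480
i=5: (-1)^5×C(8,5)×3^13 = -89282088
i=6: (-1)^6×C(8,6)×2^13 = 229376
i=7: (-1)^7×C(8,7)×1^13 = -8
i=8: (-1)^8×C(8,8)×0^13 = 0
Total = 76592355840

Number of surjections = 76592355840


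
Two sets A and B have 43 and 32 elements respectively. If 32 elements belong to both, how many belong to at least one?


|A ∪ B| = |A| + |B| - |A ∩ B|
= 43 + 32 - 32
= 43

|A ∪ B| = 43


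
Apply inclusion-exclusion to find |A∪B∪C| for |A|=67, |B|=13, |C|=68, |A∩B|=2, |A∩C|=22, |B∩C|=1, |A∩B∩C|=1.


|A∪B∪C| = |A|+|B|+|C| - |A∩B|-|A∩C|-|B∩C| + |A∩B∩C|
= 67+13+68 - 2-22-1 + 1
= 148 - 25 + 1
= 124

|A ∪ B ∪ C| = 124


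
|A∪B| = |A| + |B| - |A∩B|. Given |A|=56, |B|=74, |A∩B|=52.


|A ∪ B| = |A| + |B| - |A ∩ B|
= 56 + 74 - 52
= 78

|A ∪ B| = 78


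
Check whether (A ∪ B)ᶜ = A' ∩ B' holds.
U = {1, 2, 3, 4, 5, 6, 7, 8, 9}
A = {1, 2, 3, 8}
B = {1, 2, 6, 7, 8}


LHS: A ∪ B = {1, 2, 3, 6, 7, 8}
(A ∪ B)' = U \ (A ∪ B) = {4, 5, 9}
A' = {4, 5, 6, 7, 9}, B' = {3, 4, 5, 9}
Claimed RHS: A' ∩ B' = {4, 5, 9}
Identity is VALID: LHS = RHS = {4, 5, 9} ✓

Identity is valid. (A ∪ B)' = A' ∩ B' = {4, 5, 9}


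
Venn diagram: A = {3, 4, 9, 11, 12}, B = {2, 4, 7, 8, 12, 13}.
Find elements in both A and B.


A = {3, 4, 9, 11, 12}
B = {2, 4, 7, 8, 12, 13}
Region: in both A and B
Elements: {4, 12}

Elements in both A and B: {4, 12}


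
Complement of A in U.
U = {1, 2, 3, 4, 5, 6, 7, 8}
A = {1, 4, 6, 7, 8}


Aᶜ = U \ A = elements in U but not in A
U = {1, 2, 3, 4, 5, 6, 7, 8}
A = {1, 4, 6, 7, 8}
Aᶜ = {2, 3, 5}

Aᶜ = {2, 3, 5}


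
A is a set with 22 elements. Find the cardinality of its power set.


Number of subsets = 2^n
= 2^22
= 4194304

|P(A)| = 4194304


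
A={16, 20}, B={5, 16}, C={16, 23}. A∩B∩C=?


A ∩ B = {16}
(A ∩ B) ∩ C = {16}

A ∩ B ∩ C = {16}


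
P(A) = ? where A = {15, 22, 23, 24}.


|A| = 4, so |P(A)| = 2^4 = 16
Enumerate subsets by cardinality (0 to 4):
∅, {15}, {22}, {23}, {24}, {15, 22}, {15, 23}, {15, 24}, {22, 23}, {22, 24}, {23, 24}, {15, 22, 23}, {15, 22, 24}, {15, 23, 24}, {22, 23, 24}, {15, 22, 23, 24}

P(A) has 16 subsets: ∅, {15}, {22}, {23}, {24}, {15, 22}, {15, 23}, {15, 24}, {22, 23}, {22, 24}, {23, 24}, {15, 22, 23}, {15, 22, 24}, {15, 23, 24}, {22, 23, 24}, {15, 22, 23, 24}


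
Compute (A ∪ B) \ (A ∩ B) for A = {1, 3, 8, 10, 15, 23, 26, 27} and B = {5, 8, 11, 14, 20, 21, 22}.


A △ B = (A \ B) ∪ (B \ A) = elements in exactly one of A or B
A \ B = {1, 3, 10, 15, 23, 26, 27}
B \ A = {5, 11, 14, 20, 21, 22}
A △ B = {1, 3, 5, 10, 11, 14, 15, 20, 21, 22, 23, 26, 27}

A △ B = {1, 3, 5, 10, 11, 14, 15, 20, 21, 22, 23, 26, 27}


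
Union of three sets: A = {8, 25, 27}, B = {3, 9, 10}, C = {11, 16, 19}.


A ∪ B = {3, 8, 9, 10, 25, 27}
(A ∪ B) ∪ C = {3, 8, 9, 10, 11, 16, 19, 25, 27}

A ∪ B ∪ C = {3, 8, 9, 10, 11, 16, 19, 25, 27}


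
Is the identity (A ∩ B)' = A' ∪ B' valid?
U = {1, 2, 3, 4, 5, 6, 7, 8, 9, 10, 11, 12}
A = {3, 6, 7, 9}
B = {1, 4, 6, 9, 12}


LHS: A ∩ B = {6, 9}
(A ∩ B)' = U \ (A ∩ B) = {1, 2, 3, 4, 5, 7, 8, 10, 11, 12}
A' = {1, 2, 4, 5, 8, 10, 11, 12}, B' = {2, 3, 5, 7, 8, 10, 11}
Claimed RHS: A' ∪ B' = {1, 2, 3, 4, 5, 7, 8, 10, 11, 12}
Identity is VALID: LHS = RHS = {1, 2, 3, 4, 5, 7, 8, 10, 11, 12} ✓

Identity is valid. (A ∩ B)' = A' ∪ B' = {1, 2, 3, 4, 5, 7, 8, 10, 11, 12}


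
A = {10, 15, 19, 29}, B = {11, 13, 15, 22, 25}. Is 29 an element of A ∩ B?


A = {10, 15, 19, 29}, B = {11, 13, 15, 22, 25}
A ∩ B = elements in both A and B
A ∩ B = {15}
Checking if 29 ∈ A ∩ B
29 is not in A ∩ B → False

29 ∉ A ∩ B


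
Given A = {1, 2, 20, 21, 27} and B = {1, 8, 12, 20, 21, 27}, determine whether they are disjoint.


Disjoint means A ∩ B = ∅.
A ∩ B = {1, 20, 21, 27}
A ∩ B ≠ ∅, so A and B are NOT disjoint.

No, A and B are not disjoint (A ∩ B = {1, 20, 21, 27})


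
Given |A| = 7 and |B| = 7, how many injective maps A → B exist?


An injection sends each of |A| = 7 inputs to a distinct output in B.
# injections = |B|·(|B|-1)·…·(|B|-|A|+1) = 7! / (7 - 7)!
= 7 × 6 × 5 × 4 × 3 × 2 × 1
= 5040

Number of injections = 5040


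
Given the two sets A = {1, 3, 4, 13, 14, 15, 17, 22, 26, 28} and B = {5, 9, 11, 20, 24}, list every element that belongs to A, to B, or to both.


A ∪ B = all elements in A or B (or both)
A = {1, 3, 4, 13, 14, 15, 17, 22, 26, 28}
B = {5, 9, 11, 20, 24}
A ∪ B = {1, 3, 4, 5, 9, 11, 13, 14, 15, 17, 20, 22, 24, 26, 28}

A ∪ B = {1, 3, 4, 5, 9, 11, 13, 14, 15, 17, 20, 22, 24, 26, 28}


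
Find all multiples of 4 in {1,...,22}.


Checking each candidate:
Condition: multiples of 4 in {1,...,22}
Result = {4, 8, 12, 16, 20}

{4, 8, 12, 16, 20}


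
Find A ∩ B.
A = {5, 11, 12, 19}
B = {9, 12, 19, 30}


A ∩ B = elements in both A and B
A = {5, 11, 12, 19}
B = {9, 12, 19, 30}
A ∩ B = {12, 19}

A ∩ B = {12, 19}


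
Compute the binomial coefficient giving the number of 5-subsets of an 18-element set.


C(n,k) = n! / (k!(n-k)!)
C(18,5) = 18! / (5!13!)
= 8568

C(18,5) = 8568


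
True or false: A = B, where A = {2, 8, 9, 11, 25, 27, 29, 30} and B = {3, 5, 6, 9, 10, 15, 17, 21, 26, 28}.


Two sets are equal iff they have exactly the same elements.
A = {2, 8, 9, 11, 25, 27, 29, 30}
B = {3, 5, 6, 9, 10, 15, 17, 21, 26, 28}
Differences: {2, 3, 5, 6, 8, 10, 11, 15, 17, 21, 25, 26, 27, 28, 29, 30}
A ≠ B

No, A ≠ B


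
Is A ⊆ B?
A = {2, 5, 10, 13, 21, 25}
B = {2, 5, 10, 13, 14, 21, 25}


A ⊆ B means every element of A is in B.
All elements of A are in B.
So A ⊆ B.

Yes, A ⊆ B


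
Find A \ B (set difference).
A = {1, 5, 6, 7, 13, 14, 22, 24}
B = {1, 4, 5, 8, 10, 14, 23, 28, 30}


A \ B = elements in A but not in B
A = {1, 5, 6, 7, 13, 14, 22, 24}
B = {1, 4, 5, 8, 10, 14, 23, 28, 30}
Remove from A any elements in B
A \ B = {6, 7, 13, 22, 24}

A \ B = {6, 7, 13, 22, 24}


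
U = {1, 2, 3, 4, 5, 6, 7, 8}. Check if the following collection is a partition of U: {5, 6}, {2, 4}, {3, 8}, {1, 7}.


A partition requires: (1) non-empty parts, (2) pairwise disjoint, (3) union = U
Parts: {5, 6}, {2, 4}, {3, 8}, {1, 7}
Union of parts: {1, 2, 3, 4, 5, 6, 7, 8}
U = {1, 2, 3, 4, 5, 6, 7, 8}
All non-empty? True
Pairwise disjoint? True
Covers U? True

Yes, valid partition


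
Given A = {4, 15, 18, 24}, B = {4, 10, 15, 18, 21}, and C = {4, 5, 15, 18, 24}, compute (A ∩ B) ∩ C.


A ∩ B = {4, 15, 18}
(A ∩ B) ∩ C = {4, 15, 18}

A ∩ B ∩ C = {4, 15, 18}


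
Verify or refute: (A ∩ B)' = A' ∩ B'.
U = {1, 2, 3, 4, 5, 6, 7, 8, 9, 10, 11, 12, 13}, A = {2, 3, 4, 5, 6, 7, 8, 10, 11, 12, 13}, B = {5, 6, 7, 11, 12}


LHS: A ∩ B = {5, 6, 7, 11, 12}
(A ∩ B)' = U \ (A ∩ B) = {1, 2, 3, 4, 8, 9, 10, 13}
A' = {1, 9}, B' = {1, 2, 3, 4, 8, 9, 10, 13}
Claimed RHS: A' ∩ B' = {1, 9}
Identity is INVALID: LHS = {1, 2, 3, 4, 8, 9, 10, 13} but the RHS claimed here equals {1, 9}. The correct form is (A ∩ B)' = A' ∪ B'.

Identity is invalid: (A ∩ B)' = {1, 2, 3, 4, 8, 9, 10, 13} but A' ∩ B' = {1, 9}. The correct De Morgan law is (A ∩ B)' = A' ∪ B'.


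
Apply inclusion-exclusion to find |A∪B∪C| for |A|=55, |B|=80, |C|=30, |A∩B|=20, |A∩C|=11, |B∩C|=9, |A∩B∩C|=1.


|A∪B∪C| = |A|+|B|+|C| - |A∩B|-|A∩C|-|B∩C| + |A∩B∩C|
= 55+80+30 - 20-11-9 + 1
= 165 - 40 + 1
= 126

|A ∪ B ∪ C| = 126


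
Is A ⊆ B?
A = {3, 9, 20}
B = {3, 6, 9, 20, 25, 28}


A ⊆ B means every element of A is in B.
All elements of A are in B.
So A ⊆ B.

Yes, A ⊆ B


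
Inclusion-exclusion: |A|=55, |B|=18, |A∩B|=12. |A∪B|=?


|A ∪ B| = |A| + |B| - |A ∩ B|
= 55 + 18 - 12
= 61

|A ∪ B| = 61


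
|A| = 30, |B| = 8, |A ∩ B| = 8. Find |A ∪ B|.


|A ∪ B| = |A| + |B| - |A ∩ B|
= 30 + 8 - 8
= 30

|A ∪ B| = 30


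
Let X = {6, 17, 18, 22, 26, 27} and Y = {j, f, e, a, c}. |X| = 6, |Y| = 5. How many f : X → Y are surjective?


n = |X| = 6, k = |Y| = 5. Surjections via inclusion-exclusion:
S(n,k) = Σ(-1)^i × C(k,i) × (k-i)^n, i=0 to k
i=0: (-1)^0×C(5,0)×5^6 = 15625
i=1: (-1)^1×C(5,1)×4^6 = -20480
i=2: (-1)^2×C(5,2)×3^6 = 7290
i=3: (-1)^3×C(5,3)×2^6 = -640
i=4: (-1)^4×C(5,4)×1^6 = 5
i=5: (-1)^5×C(5,5)×0^6 = 0
Total = 1800

Number of surjections = 1800


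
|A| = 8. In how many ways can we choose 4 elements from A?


C(n,k) = n! / (k!(n-k)!)
C(8,4) = 8! / (4!4!)
= 70

C(8,4) = 70


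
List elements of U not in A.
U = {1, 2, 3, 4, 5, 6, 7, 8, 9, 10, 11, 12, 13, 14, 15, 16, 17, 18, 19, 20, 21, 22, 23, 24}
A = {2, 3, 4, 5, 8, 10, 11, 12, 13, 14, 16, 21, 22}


Aᶜ = U \ A = elements in U but not in A
U = {1, 2, 3, 4, 5, 6, 7, 8, 9, 10, 11, 12, 13, 14, 15, 16, 17, 18, 19, 20, 21, 22, 23, 24}
A = {2, 3, 4, 5, 8, 10, 11, 12, 13, 14, 16, 21, 22}
Aᶜ = {1, 6, 7, 9, 15, 17, 18, 19, 20, 23, 24}

Aᶜ = {1, 6, 7, 9, 15, 17, 18, 19, 20, 23, 24}


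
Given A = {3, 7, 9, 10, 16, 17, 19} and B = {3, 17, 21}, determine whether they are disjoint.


Disjoint means A ∩ B = ∅.
A ∩ B = {3, 17}
A ∩ B ≠ ∅, so A and B are NOT disjoint.

No, A and B are not disjoint (A ∩ B = {3, 17})


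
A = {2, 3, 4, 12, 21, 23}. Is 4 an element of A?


A = {2, 3, 4, 12, 21, 23}
Checking if 4 is in A
4 is in A → True

4 ∈ A


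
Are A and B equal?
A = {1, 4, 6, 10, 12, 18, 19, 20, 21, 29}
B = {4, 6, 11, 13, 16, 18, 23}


Two sets are equal iff they have exactly the same elements.
A = {1, 4, 6, 10, 12, 18, 19, 20, 21, 29}
B = {4, 6, 11, 13, 16, 18, 23}
Differences: {1, 10, 11, 12, 13, 16, 19, 20, 21, 23, 29}
A ≠ B

No, A ≠ B


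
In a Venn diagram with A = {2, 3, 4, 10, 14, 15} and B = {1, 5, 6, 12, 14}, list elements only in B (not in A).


A = {2, 3, 4, 10, 14, 15}
B = {1, 5, 6, 12, 14}
Region: only in B (not in A)
Elements: {1, 5, 6, 12}

Elements only in B (not in A): {1, 5, 6, 12}


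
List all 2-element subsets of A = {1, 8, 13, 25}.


|A| = 4, so A has C(4,2) = 6 subsets of size 2.
Enumerate by choosing 2 elements from A at a time:
{1, 8}, {1, 13}, {1, 25}, {8, 13}, {8, 25}, {13, 25}

2-element subsets (6 total): {1, 8}, {1, 13}, {1, 25}, {8, 13}, {8, 25}, {13, 25}


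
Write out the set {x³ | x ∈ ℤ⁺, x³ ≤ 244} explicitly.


Checking each candidate:
Condition: positive perfect cubes ≤ 244
Result = {1, 8, 27, 64, 125, 216}

{1, 8, 27, 64, 125, 216}


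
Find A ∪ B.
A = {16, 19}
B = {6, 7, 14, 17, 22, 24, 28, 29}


A ∪ B = all elements in A or B (or both)
A = {16, 19}
B = {6, 7, 14, 17, 22, 24, 28, 29}
A ∪ B = {6, 7, 14, 16, 17, 19, 22, 24, 28, 29}

A ∪ B = {6, 7, 14, 16, 17, 19, 22, 24, 28, 29}


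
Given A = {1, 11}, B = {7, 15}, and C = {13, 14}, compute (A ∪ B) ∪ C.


A ∪ B = {1, 7, 11, 15}
(A ∪ B) ∪ C = {1, 7, 11, 13, 14, 15}

A ∪ B ∪ C = {1, 7, 11, 13, 14, 15}


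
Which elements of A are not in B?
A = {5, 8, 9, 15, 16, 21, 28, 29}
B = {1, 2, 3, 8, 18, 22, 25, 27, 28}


A \ B = elements in A but not in B
A = {5, 8, 9, 15, 16, 21, 28, 29}
B = {1, 2, 3, 8, 18, 22, 25, 27, 28}
Remove from A any elements in B
A \ B = {5, 9, 15, 16, 21, 29}

A \ B = {5, 9, 15, 16, 21, 29}


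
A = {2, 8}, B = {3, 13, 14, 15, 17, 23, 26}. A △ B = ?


A △ B = (A \ B) ∪ (B \ A) = elements in exactly one of A or B
A \ B = {2, 8}
B \ A = {3, 13, 14, 15, 17, 23, 26}
A △ B = {2, 3, 8, 13, 14, 15, 17, 23, 26}

A △ B = {2, 3, 8, 13, 14, 15, 17, 23, 26}


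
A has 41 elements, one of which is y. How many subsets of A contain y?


Subsets of A containing y correspond to subsets of A \ {y}, which has 40 elements.
Count = 2^(n-1) = 2^40
= 1099511627776

Number of subsets containing y = 1099511627776


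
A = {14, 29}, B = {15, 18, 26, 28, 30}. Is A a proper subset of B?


A ⊂ B requires: A ⊆ B AND A ≠ B.
A ⊆ B? No
A ⊄ B, so A is not a proper subset.

No, A is not a proper subset of B


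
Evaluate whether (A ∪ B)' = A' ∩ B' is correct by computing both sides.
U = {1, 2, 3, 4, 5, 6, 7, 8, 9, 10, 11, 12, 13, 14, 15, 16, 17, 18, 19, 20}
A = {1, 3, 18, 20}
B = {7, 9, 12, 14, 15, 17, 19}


LHS: A ∪ B = {1, 3, 7, 9, 12, 14, 15, 17, 18, 19, 20}
(A ∪ B)' = U \ (A ∪ B) = {2, 4, 5, 6, 8, 10, 11, 13, 16}
A' = {2, 4, 5, 6, 7, 8, 9, 10, 11, 12, 13, 14, 15, 16, 17, 19}, B' = {1, 2, 3, 4, 5, 6, 8, 10, 11, 13, 16, 18, 20}
Claimed RHS: A' ∩ B' = {2, 4, 5, 6, 8, 10, 11, 13, 16}
Identity is VALID: LHS = RHS = {2, 4, 5, 6, 8, 10, 11, 13, 16} ✓

Identity is valid. (A ∪ B)' = A' ∩ B' = {2, 4, 5, 6, 8, 10, 11, 13, 16}


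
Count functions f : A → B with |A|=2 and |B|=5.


Each of |A| = 2 inputs maps to any of |B| = 5 outputs.
# functions = |B|^|A| = 5^2
= 25

Number of functions = 25


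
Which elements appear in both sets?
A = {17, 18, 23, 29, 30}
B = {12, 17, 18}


A ∩ B = elements in both A and B
A = {17, 18, 23, 29, 30}
B = {12, 17, 18}
A ∩ B = {17, 18}

A ∩ B = {17, 18}


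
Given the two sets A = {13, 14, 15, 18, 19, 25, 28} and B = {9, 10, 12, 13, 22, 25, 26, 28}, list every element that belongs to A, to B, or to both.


A ∪ B = all elements in A or B (or both)
A = {13, 14, 15, 18, 19, 25, 28}
B = {9, 10, 12, 13, 22, 25, 26, 28}
A ∪ B = {9, 10, 12, 13, 14, 15, 18, 19, 22, 25, 26, 28}

A ∪ B = {9, 10, 12, 13, 14, 15, 18, 19, 22, 25, 26, 28}


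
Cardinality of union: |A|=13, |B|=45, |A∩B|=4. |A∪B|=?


|A ∪ B| = |A| + |B| - |A ∩ B|
= 13 + 45 - 4
= 54

|A ∪ B| = 54


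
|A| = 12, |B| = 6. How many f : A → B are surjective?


n = |A| = 12, k = |B| = 6. Surjections via inclusion-exclusion:
S(n,k) = Σ(-1)^i × C(k,i) × (k-i)^n, i=0 to k
i=0: (-1)^0×C(6,0)×6^12 = 2176782336
i=1: (-1)^1×C(6,1)×5^12 = -1464843750
i=2: (-1)^2×C(6,2)×4^12 = 251658240
i=3: (-1)^3×C(6,3)×3^12 = -10628820
i=4: (-1)^4×C(6,4)×2^12 = 61440
i=5: (-1)^5×C(6,5)×1^12 = -6
i=6: (-1)^6×C(6,6)×0^12 = 0
Total = 953029440

Number of surjections = 953029440


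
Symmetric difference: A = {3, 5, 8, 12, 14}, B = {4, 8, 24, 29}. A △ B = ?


A △ B = (A \ B) ∪ (B \ A) = elements in exactly one of A or B
A \ B = {3, 5, 12, 14}
B \ A = {4, 24, 29}
A △ B = {3, 4, 5, 12, 14, 24, 29}

A △ B = {3, 4, 5, 12, 14, 24, 29}


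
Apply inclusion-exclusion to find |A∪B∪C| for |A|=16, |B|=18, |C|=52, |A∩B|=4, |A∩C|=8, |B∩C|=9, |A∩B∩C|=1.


|A∪B∪C| = |A|+|B|+|C| - |A∩B|-|A∩C|-|B∩C| + |A∩B∩C|
= 16+18+52 - 4-8-9 + 1
= 86 - 21 + 1
= 66

|A ∪ B ∪ C| = 66


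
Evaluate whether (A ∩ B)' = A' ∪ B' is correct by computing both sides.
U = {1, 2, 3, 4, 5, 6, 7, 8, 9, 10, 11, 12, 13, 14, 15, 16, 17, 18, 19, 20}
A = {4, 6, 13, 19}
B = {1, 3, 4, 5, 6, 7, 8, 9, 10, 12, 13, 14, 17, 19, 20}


LHS: A ∩ B = {4, 6, 13, 19}
(A ∩ B)' = U \ (A ∩ B) = {1, 2, 3, 5, 7, 8, 9, 10, 11, 12, 14, 15, 16, 17, 18, 20}
A' = {1, 2, 3, 5, 7, 8, 9, 10, 11, 12, 14, 15, 16, 17, 18, 20}, B' = {2, 11, 15, 16, 18}
Claimed RHS: A' ∪ B' = {1, 2, 3, 5, 7, 8, 9, 10, 11, 12, 14, 15, 16, 17, 18, 20}
Identity is VALID: LHS = RHS = {1, 2, 3, 5, 7, 8, 9, 10, 11, 12, 14, 15, 16, 17, 18, 20} ✓

Identity is valid. (A ∩ B)' = A' ∪ B' = {1, 2, 3, 5, 7, 8, 9, 10, 11, 12, 14, 15, 16, 17, 18, 20}


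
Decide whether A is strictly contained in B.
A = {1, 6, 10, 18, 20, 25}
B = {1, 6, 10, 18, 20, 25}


A ⊂ B requires: A ⊆ B AND A ≠ B.
A ⊆ B? Yes
A = B? Yes
A = B, so A is not a PROPER subset.

No, A is not a proper subset of B


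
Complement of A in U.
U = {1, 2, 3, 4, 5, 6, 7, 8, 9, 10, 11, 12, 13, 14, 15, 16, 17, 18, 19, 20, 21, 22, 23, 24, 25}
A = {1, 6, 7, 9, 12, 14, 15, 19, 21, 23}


Aᶜ = U \ A = elements in U but not in A
U = {1, 2, 3, 4, 5, 6, 7, 8, 9, 10, 11, 12, 13, 14, 15, 16, 17, 18, 19, 20, 21, 22, 23, 24, 25}
A = {1, 6, 7, 9, 12, 14, 15, 19, 21, 23}
Aᶜ = {2, 3, 4, 5, 8, 10, 11, 13, 16, 17, 18, 20, 22, 24, 25}

Aᶜ = {2, 3, 4, 5, 8, 10, 11, 13, 16, 17, 18, 20, 22, 24, 25}


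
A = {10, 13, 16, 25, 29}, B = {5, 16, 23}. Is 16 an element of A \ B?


A = {10, 13, 16, 25, 29}, B = {5, 16, 23}
A \ B = elements in A but not in B
A \ B = {10, 13, 25, 29}
Checking if 16 ∈ A \ B
16 is not in A \ B → False

16 ∉ A \ B


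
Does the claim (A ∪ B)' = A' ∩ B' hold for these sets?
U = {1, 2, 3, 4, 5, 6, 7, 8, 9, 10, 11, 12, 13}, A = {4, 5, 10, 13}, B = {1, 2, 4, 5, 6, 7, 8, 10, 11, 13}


LHS: A ∪ B = {1, 2, 4, 5, 6, 7, 8, 10, 11, 13}
(A ∪ B)' = U \ (A ∪ B) = {3, 9, 12}
A' = {1, 2, 3, 6, 7, 8, 9, 11, 12}, B' = {3, 9, 12}
Claimed RHS: A' ∩ B' = {3, 9, 12}
Identity is VALID: LHS = RHS = {3, 9, 12} ✓

Identity is valid. (A ∪ B)' = A' ∩ B' = {3, 9, 12}


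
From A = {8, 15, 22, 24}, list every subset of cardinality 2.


|A| = 4, so A has C(4,2) = 6 subsets of size 2.
Enumerate by choosing 2 elements from A at a time:
{8, 15}, {8, 22}, {8, 24}, {15, 22}, {15, 24}, {22, 24}

2-element subsets (6 total): {8, 15}, {8, 22}, {8, 24}, {15, 22}, {15, 24}, {22, 24}


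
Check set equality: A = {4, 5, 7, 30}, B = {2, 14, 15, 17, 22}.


Two sets are equal iff they have exactly the same elements.
A = {4, 5, 7, 30}
B = {2, 14, 15, 17, 22}
Differences: {2, 4, 5, 7, 14, 15, 17, 22, 30}
A ≠ B

No, A ≠ B


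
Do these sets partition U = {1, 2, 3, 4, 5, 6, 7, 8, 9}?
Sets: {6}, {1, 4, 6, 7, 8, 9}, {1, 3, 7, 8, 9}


A partition requires: (1) non-empty parts, (2) pairwise disjoint, (3) union = U
Parts: {6}, {1, 4, 6, 7, 8, 9}, {1, 3, 7, 8, 9}
Union of parts: {1, 3, 4, 6, 7, 8, 9}
U = {1, 2, 3, 4, 5, 6, 7, 8, 9}
All non-empty? True
Pairwise disjoint? False
Covers U? False

No, not a valid partition


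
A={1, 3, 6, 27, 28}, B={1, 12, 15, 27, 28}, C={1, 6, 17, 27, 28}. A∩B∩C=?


A ∩ B = {1, 27, 28}
(A ∩ B) ∩ C = {1, 27, 28}

A ∩ B ∩ C = {1, 27, 28}


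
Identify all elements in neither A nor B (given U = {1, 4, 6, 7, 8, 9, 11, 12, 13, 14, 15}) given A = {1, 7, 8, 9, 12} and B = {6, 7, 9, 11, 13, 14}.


A = {1, 7, 8, 9, 12}
B = {6, 7, 9, 11, 13, 14}
Region: in neither A nor B (given U = {1, 4, 6, 7, 8, 9, 11, 12, 13, 14, 15})
Elements: {4, 15}

Elements in neither A nor B (given U = {1, 4, 6, 7, 8, 9, 11, 12, 13, 14, 15}): {4, 15}


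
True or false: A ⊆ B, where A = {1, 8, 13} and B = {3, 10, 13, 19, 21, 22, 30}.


A ⊆ B means every element of A is in B.
Elements in A not in B: {1, 8}
So A ⊄ B.

No, A ⊄ B


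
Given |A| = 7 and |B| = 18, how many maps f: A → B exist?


Each of |A| = 7 inputs maps to any of |B| = 18 outputs.
# functions = |B|^|A| = 18^7
= 612220032

Number of functions = 612220032


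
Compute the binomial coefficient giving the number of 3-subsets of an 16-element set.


C(n,k) = n! / (k!(n-k)!)
C(16,3) = 16! / (3!13!)
= 560

C(16,3) = 560


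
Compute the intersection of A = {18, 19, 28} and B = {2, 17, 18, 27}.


A ∩ B = elements in both A and B
A = {18, 19, 28}
B = {2, 17, 18, 27}
A ∩ B = {18}

A ∩ B = {18}


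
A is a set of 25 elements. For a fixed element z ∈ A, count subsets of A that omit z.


Subsets of A avoiding z are subsets of A \ {z}, which has 24 elements.
Count = 2^(n-1) = 2^24
= 16777216

Number of subsets avoiding z = 16777216


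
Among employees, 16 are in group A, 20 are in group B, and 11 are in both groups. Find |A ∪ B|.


|A ∪ B| = |A| + |B| - |A ∩ B|
= 16 + 20 - 11
= 25

|A ∪ B| = 25


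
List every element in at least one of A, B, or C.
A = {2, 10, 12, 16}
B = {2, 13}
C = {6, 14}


A ∪ B = {2, 10, 12, 13, 16}
(A ∪ B) ∪ C = {2, 6, 10, 12, 13, 14, 16}

A ∪ B ∪ C = {2, 6, 10, 12, 13, 14, 16}


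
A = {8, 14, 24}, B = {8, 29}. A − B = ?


A \ B = elements in A but not in B
A = {8, 14, 24}
B = {8, 29}
Remove from A any elements in B
A \ B = {14, 24}

A \ B = {14, 24}


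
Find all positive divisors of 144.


Checking each candidate:
Condition: positive divisors of 144
Result = {1, 2, 3, 4, 6, 8, 9, 12, 16, 18, 24, 36, 48, 72, 144}

{1, 2, 3, 4, 6, 8, 9, 12, 16, 18, 24, 36, 48, 72, 144}


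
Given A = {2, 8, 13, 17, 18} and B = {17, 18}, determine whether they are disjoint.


Disjoint means A ∩ B = ∅.
A ∩ B = {17, 18}
A ∩ B ≠ ∅, so A and B are NOT disjoint.

No, A and B are not disjoint (A ∩ B = {17, 18})


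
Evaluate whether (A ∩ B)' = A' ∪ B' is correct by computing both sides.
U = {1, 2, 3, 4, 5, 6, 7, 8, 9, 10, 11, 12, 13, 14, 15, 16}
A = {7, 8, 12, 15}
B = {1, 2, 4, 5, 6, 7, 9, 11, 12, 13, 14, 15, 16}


LHS: A ∩ B = {7, 12, 15}
(A ∩ B)' = U \ (A ∩ B) = {1, 2, 3, 4, 5, 6, 8, 9, 10, 11, 13, 14, 16}
A' = {1, 2, 3, 4, 5, 6, 9, 10, 11, 13, 14, 16}, B' = {3, 8, 10}
Claimed RHS: A' ∪ B' = {1, 2, 3, 4, 5, 6, 8, 9, 10, 11, 13, 14, 16}
Identity is VALID: LHS = RHS = {1, 2, 3, 4, 5, 6, 8, 9, 10, 11, 13, 14, 16} ✓

Identity is valid. (A ∩ B)' = A' ∪ B' = {1, 2, 3, 4, 5, 6, 8, 9, 10, 11, 13, 14, 16}


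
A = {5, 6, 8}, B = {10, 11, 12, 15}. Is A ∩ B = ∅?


Disjoint means A ∩ B = ∅.
A ∩ B = ∅
A ∩ B = ∅, so A and B are disjoint.

Yes, A and B are disjoint


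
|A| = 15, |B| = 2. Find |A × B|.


|A × B| = |A| × |B|
= 15 × 2
= 30

|A × B| = 30


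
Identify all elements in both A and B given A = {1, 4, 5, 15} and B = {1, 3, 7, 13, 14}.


A = {1, 4, 5, 15}
B = {1, 3, 7, 13, 14}
Region: in both A and B
Elements: {1}

Elements in both A and B: {1}


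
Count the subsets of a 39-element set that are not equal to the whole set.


Total subsets = 2^n = 2^39 = 549755813888
Proper subsets exclude the set itself: 2^n - 1
= 549755813888 - 1
= 549755813887

Number of proper subsets = 549755813887


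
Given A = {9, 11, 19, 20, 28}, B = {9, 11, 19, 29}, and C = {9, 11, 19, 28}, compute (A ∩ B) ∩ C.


A ∩ B = {9, 11, 19}
(A ∩ B) ∩ C = {9, 11, 19}

A ∩ B ∩ C = {9, 11, 19}


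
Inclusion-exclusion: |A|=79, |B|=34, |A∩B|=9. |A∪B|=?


|A ∪ B| = |A| + |B| - |A ∩ B|
= 79 + 34 - 9
= 104

|A ∪ B| = 104


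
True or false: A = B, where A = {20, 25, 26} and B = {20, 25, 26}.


Two sets are equal iff they have exactly the same elements.
A = {20, 25, 26}
B = {20, 25, 26}
Same elements → A = B

Yes, A = B


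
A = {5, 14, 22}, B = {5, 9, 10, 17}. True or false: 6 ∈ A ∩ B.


A = {5, 14, 22}, B = {5, 9, 10, 17}
A ∩ B = elements in both A and B
A ∩ B = {5}
Checking if 6 ∈ A ∩ B
6 is not in A ∩ B → False

6 ∉ A ∩ B


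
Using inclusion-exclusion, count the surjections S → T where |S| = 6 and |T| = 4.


n = |S| = 6, k = |T| = 4. Surjections via inclusion-exclusion:
S(n,k) = Σ(-1)^i × C(k,i) × (k-i)^n, i=0 to k
i=0: (-1)^0×C(4,0)×4^6 = 4096
i=1: (-1)^1×C(4,1)×3^6 = -2916
i=2: (-1)^2×C(4,2)×2^6 = 384
i=3: (-1)^3×C(4,3)×1^6 = -4
i=4: (-1)^4×C(4,4)×0^6 = 0
Total = 1560

Number of surjections = 1560


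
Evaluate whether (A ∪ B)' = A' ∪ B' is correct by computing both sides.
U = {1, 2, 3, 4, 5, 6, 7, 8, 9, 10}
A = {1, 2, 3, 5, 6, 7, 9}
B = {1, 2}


LHS: A ∪ B = {1, 2, 3, 5, 6, 7, 9}
(A ∪ B)' = U \ (A ∪ B) = {4, 8, 10}
A' = {4, 8, 10}, B' = {3, 4, 5, 6, 7, 8, 9, 10}
Claimed RHS: A' ∪ B' = {3, 4, 5, 6, 7, 8, 9, 10}
Identity is INVALID: LHS = {4, 8, 10} but the RHS claimed here equals {3, 4, 5, 6, 7, 8, 9, 10}. The correct form is (A ∪ B)' = A' ∩ B'.

Identity is invalid: (A ∪ B)' = {4, 8, 10} but A' ∪ B' = {3, 4, 5, 6, 7, 8, 9, 10}. The correct De Morgan law is (A ∪ B)' = A' ∩ B'.


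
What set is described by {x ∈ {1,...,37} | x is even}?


Checking each candidate:
Condition: even numbers in {1,...,37}
Result = {2, 4, 6, 8, 10, 12, 14, 16, 18, 20, 22, 24, 26, 28, 30, 32, 34, 36}

{2, 4, 6, 8, 10, 12, 14, 16, 18, 20, 22, 24, 26, 28, 30, 32, 34, 36}


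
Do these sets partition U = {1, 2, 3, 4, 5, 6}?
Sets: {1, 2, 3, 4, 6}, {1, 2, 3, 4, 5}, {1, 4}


A partition requires: (1) non-empty parts, (2) pairwise disjoint, (3) union = U
Parts: {1, 2, 3, 4, 6}, {1, 2, 3, 4, 5}, {1, 4}
Union of parts: {1, 2, 3, 4, 5, 6}
U = {1, 2, 3, 4, 5, 6}
All non-empty? True
Pairwise disjoint? False
Covers U? True

No, not a valid partition


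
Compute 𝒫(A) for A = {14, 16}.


|A| = 2, so |P(A)| = 2^2 = 4
Enumerate subsets by cardinality (0 to 2):
∅, {14}, {16}, {14, 16}

P(A) has 4 subsets: ∅, {14}, {16}, {14, 16}


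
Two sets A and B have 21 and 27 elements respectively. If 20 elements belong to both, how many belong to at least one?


|A ∪ B| = |A| + |B| - |A ∩ B|
= 21 + 27 - 20
= 28

|A ∪ B| = 28


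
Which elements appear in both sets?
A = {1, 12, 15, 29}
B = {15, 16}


A ∩ B = elements in both A and B
A = {1, 12, 15, 29}
B = {15, 16}
A ∩ B = {15}

A ∩ B = {15}


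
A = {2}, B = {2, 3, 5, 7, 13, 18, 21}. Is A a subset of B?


A ⊆ B means every element of A is in B.
All elements of A are in B.
So A ⊆ B.

Yes, A ⊆ B


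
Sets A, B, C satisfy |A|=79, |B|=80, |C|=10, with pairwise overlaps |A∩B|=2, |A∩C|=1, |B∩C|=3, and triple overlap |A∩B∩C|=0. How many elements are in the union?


|A∪B∪C| = |A|+|B|+|C| - |A∩B|-|A∩C|-|B∩C| + |A∩B∩C|
= 79+80+10 - 2-1-3 + 0
= 169 - 6 + 0
= 163

|A ∪ B ∪ C| = 163


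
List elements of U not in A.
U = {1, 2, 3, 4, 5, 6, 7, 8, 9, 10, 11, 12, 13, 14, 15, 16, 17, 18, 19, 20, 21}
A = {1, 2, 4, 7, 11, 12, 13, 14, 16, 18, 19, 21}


Aᶜ = U \ A = elements in U but not in A
U = {1, 2, 3, 4, 5, 6, 7, 8, 9, 10, 11, 12, 13, 14, 15, 16, 17, 18, 19, 20, 21}
A = {1, 2, 4, 7, 11, 12, 13, 14, 16, 18, 19, 21}
Aᶜ = {3, 5, 6, 8, 9, 10, 15, 17, 20}

Aᶜ = {3, 5, 6, 8, 9, 10, 15, 17, 20}


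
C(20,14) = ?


C(n,k) = n! / (k!(n-k)!)
C(20,14) = 20! / (14!6!)
= 38760

C(20,14) = 38760


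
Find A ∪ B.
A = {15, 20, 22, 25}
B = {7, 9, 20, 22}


A ∪ B = all elements in A or B (or both)
A = {15, 20, 22, 25}
B = {7, 9, 20, 22}
A ∪ B = {7, 9, 15, 20, 22, 25}

A ∪ B = {7, 9, 15, 20, 22, 25}


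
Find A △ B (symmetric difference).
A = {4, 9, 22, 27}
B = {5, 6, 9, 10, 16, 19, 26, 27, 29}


A △ B = (A \ B) ∪ (B \ A) = elements in exactly one of A or B
A \ B = {4, 22}
B \ A = {5, 6, 10, 16, 19, 26, 29}
A △ B = {4, 5, 6, 10, 16, 19, 22, 26, 29}

A △ B = {4, 5, 6, 10, 16, 19, 22, 26, 29}


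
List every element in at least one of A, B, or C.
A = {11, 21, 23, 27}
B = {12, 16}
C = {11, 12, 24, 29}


A ∪ B = {11, 12, 16, 21, 23, 27}
(A ∪ B) ∪ C = {11, 12, 16, 21, 23, 24, 27, 29}

A ∪ B ∪ C = {11, 12, 16, 21, 23, 24, 27, 29}


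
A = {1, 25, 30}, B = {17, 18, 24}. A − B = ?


A \ B = elements in A but not in B
A = {1, 25, 30}
B = {17, 18, 24}
Remove from A any elements in B
A \ B = {1, 25, 30}

A \ B = {1, 25, 30}


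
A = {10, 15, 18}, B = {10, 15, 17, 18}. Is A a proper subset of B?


A ⊂ B requires: A ⊆ B AND A ≠ B.
A ⊆ B? Yes
A = B? No
A ⊂ B: Yes (A is a proper subset of B)

Yes, A ⊂ B


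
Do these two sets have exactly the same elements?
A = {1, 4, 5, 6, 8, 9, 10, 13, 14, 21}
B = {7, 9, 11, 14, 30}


Two sets are equal iff they have exactly the same elements.
A = {1, 4, 5, 6, 8, 9, 10, 13, 14, 21}
B = {7, 9, 11, 14, 30}
Differences: {1, 4, 5, 6, 7, 8, 10, 11, 13, 21, 30}
A ≠ B

No, A ≠ B


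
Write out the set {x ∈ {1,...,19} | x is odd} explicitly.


Checking each candidate:
Condition: odd numbers in {1,...,19}
Result = {1, 3, 5, 7, 9, 11, 13, 15, 17, 19}

{1, 3, 5, 7, 9, 11, 13, 15, 17, 19}


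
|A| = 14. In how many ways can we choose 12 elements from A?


C(n,k) = n! / (k!(n-k)!)
C(14,12) = 14! / (12!2!)
= 91

C(14,12) = 91


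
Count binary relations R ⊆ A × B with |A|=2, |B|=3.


A relation from A to B is any subset of A × B.
|A × B| = 2 × 3 = 6
# relations = 2^|A × B| = 2^6 = 64

Number of relations = 64


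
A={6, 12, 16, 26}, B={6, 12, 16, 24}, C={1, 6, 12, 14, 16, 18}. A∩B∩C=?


A ∩ B = {6, 12, 16}
(A ∩ B) ∩ C = {6, 12, 16}

A ∩ B ∩ C = {6, 12, 16}


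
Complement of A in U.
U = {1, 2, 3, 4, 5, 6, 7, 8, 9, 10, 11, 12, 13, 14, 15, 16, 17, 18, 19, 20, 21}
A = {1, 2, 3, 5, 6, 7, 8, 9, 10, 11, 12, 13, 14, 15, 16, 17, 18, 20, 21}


Aᶜ = U \ A = elements in U but not in A
U = {1, 2, 3, 4, 5, 6, 7, 8, 9, 10, 11, 12, 13, 14, 15, 16, 17, 18, 19, 20, 21}
A = {1, 2, 3, 5, 6, 7, 8, 9, 10, 11, 12, 13, 14, 15, 16, 17, 18, 20, 21}
Aᶜ = {4, 19}

Aᶜ = {4, 19}


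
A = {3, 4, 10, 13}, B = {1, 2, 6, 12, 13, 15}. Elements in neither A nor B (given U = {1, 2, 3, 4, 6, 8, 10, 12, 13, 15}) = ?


A = {3, 4, 10, 13}
B = {1, 2, 6, 12, 13, 15}
Region: in neither A nor B (given U = {1, 2, 3, 4, 6, 8, 10, 12, 13, 15})
Elements: {8}

Elements in neither A nor B (given U = {1, 2, 3, 4, 6, 8, 10, 12, 13, 15}): {8}


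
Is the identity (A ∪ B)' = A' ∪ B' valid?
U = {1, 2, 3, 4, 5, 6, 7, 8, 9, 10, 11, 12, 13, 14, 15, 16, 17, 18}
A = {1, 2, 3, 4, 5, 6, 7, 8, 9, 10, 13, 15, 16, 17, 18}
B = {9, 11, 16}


LHS: A ∪ B = {1, 2, 3, 4, 5, 6, 7, 8, 9, 10, 11, 13, 15, 16, 17, 18}
(A ∪ B)' = U \ (A ∪ B) = {12, 14}
A' = {11, 12, 14}, B' = {1, 2, 3, 4, 5, 6, 7, 8, 10, 12, 13, 14, 15, 17, 18}
Claimed RHS: A' ∪ B' = {1, 2, 3, 4, 5, 6, 7, 8, 10, 11, 12, 13, 14, 15, 17, 18}
Identity is INVALID: LHS = {12, 14} but the RHS claimed here equals {1, 2, 3, 4, 5, 6, 7, 8, 10, 11, 12, 13, 14, 15, 17, 18}. The correct form is (A ∪ B)' = A' ∩ B'.

Identity is invalid: (A ∪ B)' = {12, 14} but A' ∪ B' = {1, 2, 3, 4, 5, 6, 7, 8, 10, 11, 12, 13, 14, 15, 17, 18}. The correct De Morgan law is (A ∪ B)' = A' ∩ B'.


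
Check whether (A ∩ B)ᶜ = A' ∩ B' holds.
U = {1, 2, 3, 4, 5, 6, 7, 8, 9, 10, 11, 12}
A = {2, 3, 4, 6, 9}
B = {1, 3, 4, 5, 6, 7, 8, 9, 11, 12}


LHS: A ∩ B = {3, 4, 6, 9}
(A ∩ B)' = U \ (A ∩ B) = {1, 2, 5, 7, 8, 10, 11, 12}
A' = {1, 5, 7, 8, 10, 11, 12}, B' = {2, 10}
Claimed RHS: A' ∩ B' = {10}
Identity is INVALID: LHS = {1, 2, 5, 7, 8, 10, 11, 12} but the RHS claimed here equals {10}. The correct form is (A ∩ B)' = A' ∪ B'.

Identity is invalid: (A ∩ B)' = {1, 2, 5, 7, 8, 10, 11, 12} but A' ∩ B' = {10}. The correct De Morgan law is (A ∩ B)' = A' ∪ B'.


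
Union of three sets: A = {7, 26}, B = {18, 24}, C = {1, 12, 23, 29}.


A ∪ B = {7, 18, 24, 26}
(A ∪ B) ∪ C = {1, 7, 12, 18, 23, 24, 26, 29}

A ∪ B ∪ C = {1, 7, 12, 18, 23, 24, 26, 29}


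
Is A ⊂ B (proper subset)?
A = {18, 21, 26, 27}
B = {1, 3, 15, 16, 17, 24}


A ⊂ B requires: A ⊆ B AND A ≠ B.
A ⊆ B? No
A ⊄ B, so A is not a proper subset.

No, A is not a proper subset of B


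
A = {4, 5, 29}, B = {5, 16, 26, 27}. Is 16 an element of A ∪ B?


A = {4, 5, 29}, B = {5, 16, 26, 27}
A ∪ B = all elements in A or B
A ∪ B = {4, 5, 16, 26, 27, 29}
Checking if 16 ∈ A ∪ B
16 is in A ∪ B → True

16 ∈ A ∪ B


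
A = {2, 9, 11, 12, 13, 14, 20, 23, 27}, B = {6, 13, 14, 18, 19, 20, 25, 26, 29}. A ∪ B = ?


A ∪ B = all elements in A or B (or both)
A = {2, 9, 11, 12, 13, 14, 20, 23, 27}
B = {6, 13, 14, 18, 19, 20, 25, 26, 29}
A ∪ B = {2, 6, 9, 11, 12, 13, 14, 18, 19, 20, 23, 25, 26, 27, 29}

A ∪ B = {2, 6, 9, 11, 12, 13, 14, 18, 19, 20, 23, 25, 26, 27, 29}


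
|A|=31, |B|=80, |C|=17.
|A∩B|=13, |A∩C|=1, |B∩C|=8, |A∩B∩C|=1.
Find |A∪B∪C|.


|A∪B∪C| = |A|+|B|+|C| - |A∩B|-|A∩C|-|B∩C| + |A∩B∩C|
= 31+80+17 - 13-1-8 + 1
= 128 - 22 + 1
= 107

|A ∪ B ∪ C| = 107


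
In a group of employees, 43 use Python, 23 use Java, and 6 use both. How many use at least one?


|A ∪ B| = |A| + |B| - |A ∩ B|
= 43 + 23 - 6
= 60

|A ∪ B| = 60


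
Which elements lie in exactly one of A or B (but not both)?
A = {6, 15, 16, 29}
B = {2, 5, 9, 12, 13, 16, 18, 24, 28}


A △ B = (A \ B) ∪ (B \ A) = elements in exactly one of A or B
A \ B = {6, 15, 29}
B \ A = {2, 5, 9, 12, 13, 18, 24, 28}
A △ B = {2, 5, 6, 9, 12, 13, 15, 18, 24, 28, 29}

A △ B = {2, 5, 6, 9, 12, 13, 15, 18, 24, 28, 29}


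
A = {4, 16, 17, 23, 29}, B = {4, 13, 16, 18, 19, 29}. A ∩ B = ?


A ∩ B = elements in both A and B
A = {4, 16, 17, 23, 29}
B = {4, 13, 16, 18, 19, 29}
A ∩ B = {4, 16, 29}

A ∩ B = {4, 16, 29}


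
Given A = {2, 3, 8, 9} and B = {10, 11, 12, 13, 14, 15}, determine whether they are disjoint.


Disjoint means A ∩ B = ∅.
A ∩ B = ∅
A ∩ B = ∅, so A and B are disjoint.

Yes, A and B are disjoint


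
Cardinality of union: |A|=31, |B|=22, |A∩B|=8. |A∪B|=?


|A ∪ B| = |A| + |B| - |A ∩ B|
= 31 + 22 - 8
= 45

|A ∪ B| = 45


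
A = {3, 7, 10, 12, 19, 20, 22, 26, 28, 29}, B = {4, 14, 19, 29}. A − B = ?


A \ B = elements in A but not in B
A = {3, 7, 10, 12, 19, 20, 22, 26, 28, 29}
B = {4, 14, 19, 29}
Remove from A any elements in B
A \ B = {3, 7, 10, 12, 20, 22, 26, 28}

A \ B = {3, 7, 10, 12, 20, 22, 26, 28}


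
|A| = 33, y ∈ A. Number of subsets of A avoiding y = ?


Subsets of A avoiding y are subsets of A \ {y}, which has 32 elements.
Count = 2^(n-1) = 2^32
= 4294967296

Number of subsets avoiding y = 4294967296


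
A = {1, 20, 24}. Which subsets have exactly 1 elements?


|A| = 3, so A has C(3,1) = 3 subsets of size 1.
Enumerate by choosing 1 elements from A at a time:
{1}, {20}, {24}

1-element subsets (3 total): {1}, {20}, {24}


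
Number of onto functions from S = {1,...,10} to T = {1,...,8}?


n = |S| = 10, k = |T| = 8. Surjections via inclusion-exclusion:
S(n,k) = Σ(-1)^i × C(k,i) × (k-i)^n, i=0 to k
i=0: (-1)^0×C(8,0)×8^10 = 1073741824
i=1: (-1)^1×C(8,1)×7^10 = -2259801992
i=2: (-1)^2×C(8,2)×6^10 = 1693052928
i=3: (-1)^3×C(8,3)×5^10 = -546875000
i=4: (-1)^4×C(8,4)×4^10 = 73400320
i=5: (-1)^5×C(8,5)×3^10 = -3306744
i=6: (-1)^6×C(8,6)×2^10 = 28672
i=7: (-1)^7×C(8,7)×1^10 = -8
i=8: (-1)^8×C(8,8)×0^10 = 0
Total = 30240000

Number of surjections = 30240000


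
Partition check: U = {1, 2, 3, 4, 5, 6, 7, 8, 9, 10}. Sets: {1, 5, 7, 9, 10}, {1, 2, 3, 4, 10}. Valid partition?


A partition requires: (1) non-empty parts, (2) pairwise disjoint, (3) union = U
Parts: {1, 5, 7, 9, 10}, {1, 2, 3, 4, 10}
Union of parts: {1, 2, 3, 4, 5, 7, 9, 10}
U = {1, 2, 3, 4, 5, 6, 7, 8, 9, 10}
All non-empty? True
Pairwise disjoint? False
Covers U? False

No, not a valid partition


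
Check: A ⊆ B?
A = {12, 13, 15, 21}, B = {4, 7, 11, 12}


A ⊆ B means every element of A is in B.
Elements in A not in B: {13, 15, 21}
So A ⊄ B.

No, A ⊄ B


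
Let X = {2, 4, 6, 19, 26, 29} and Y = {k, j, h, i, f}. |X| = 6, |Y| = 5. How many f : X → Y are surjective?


n = |X| = 6, k = |Y| = 5. Surjections via inclusion-exclusion:
S(n,k) = Σ(-1)^i × C(k,i) × (k-i)^n, i=0 to k
i=0: (-1)^0×C(5,0)×5^6 = 15625
i=1: (-1)^1×C(5,1)×4^6 = -20480
i=2: (-1)^2×C(5,2)×3^6 = 7290
i=3: (-1)^3×C(5,3)×2^6 = -640
i=4: (-1)^4×C(5,4)×1^6 = 5
i=5: (-1)^5×C(5,5)×0^6 = 0
Total = 1800

Number of surjections = 1800


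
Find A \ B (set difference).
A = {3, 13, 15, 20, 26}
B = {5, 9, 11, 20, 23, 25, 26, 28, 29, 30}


A \ B = elements in A but not in B
A = {3, 13, 15, 20, 26}
B = {5, 9, 11, 20, 23, 25, 26, 28, 29, 30}
Remove from A any elements in B
A \ B = {3, 13, 15}

A \ B = {3, 13, 15}


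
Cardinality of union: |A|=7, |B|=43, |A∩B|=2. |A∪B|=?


|A ∪ B| = |A| + |B| - |A ∩ B|
= 7 + 43 - 2
= 48

|A ∪ B| = 48


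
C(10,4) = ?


C(n,k) = n! / (k!(n-k)!)
C(10,4) = 10! / (4!6!)
= 210

C(10,4) = 210


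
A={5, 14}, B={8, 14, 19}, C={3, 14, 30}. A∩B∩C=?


A ∩ B = {14}
(A ∩ B) ∩ C = {14}

A ∩ B ∩ C = {14}


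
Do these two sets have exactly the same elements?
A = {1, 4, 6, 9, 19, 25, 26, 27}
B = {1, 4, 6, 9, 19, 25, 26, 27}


Two sets are equal iff they have exactly the same elements.
A = {1, 4, 6, 9, 19, 25, 26, 27}
B = {1, 4, 6, 9, 19, 25, 26, 27}
Same elements → A = B

Yes, A = B
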